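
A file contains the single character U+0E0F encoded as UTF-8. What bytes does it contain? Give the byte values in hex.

E0 B8 8F

U+0E0F = 0xE0F = 3599 decimal. In range U+0800–U+FFFF → 3-byte form: 1110xxxx 10xxxxxx 10xxxxxx.
Binary (16 bits): 0000111000001111.
Split 4+6+6: 0000 | 111000 | 001111.
Byte 1: 11100000 = 0xE0.
Byte 2: 10111000 = 0xB8.
Byte 3: 10001111 = 0x8F.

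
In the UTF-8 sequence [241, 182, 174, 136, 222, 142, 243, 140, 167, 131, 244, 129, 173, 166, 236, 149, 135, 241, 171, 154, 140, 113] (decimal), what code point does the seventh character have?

Offset 0: leading byte 0xF1 = 11110001 → 4-byte char #1 = F1 B6 AE 88.
Offset 4: leading byte 0xDE = 11011110 → 2-byte char #2 = DE 8E.
Offset 6: leading byte 0xF3 = 11110011 → 4-byte char #3 = F3 8C A7 83.
Offset 10: leading byte 0xF4 = 11110100 → 4-byte char #4 = F4 81 AD A6.
Offset 14: leading byte 0xEC = 11101100 → 3-byte char #5 = EC 95 87.
Offset 17: leading byte 0xF1 = 11110001 → 4-byte char #6 = F1 AB 9A 8C.
Offset 21: leading byte 0x71 = 01110001 → 1-byte char #7 = 71.
Leading byte 0x71 = 01110001 matches 0xxxxxxx → 1-byte sequence.
Byte 1: 0x71 = 01110001, payload 1110001 (7 bits).
Concatenate: 1110001 = 0x71 (7 bits → U+0071).

U+0071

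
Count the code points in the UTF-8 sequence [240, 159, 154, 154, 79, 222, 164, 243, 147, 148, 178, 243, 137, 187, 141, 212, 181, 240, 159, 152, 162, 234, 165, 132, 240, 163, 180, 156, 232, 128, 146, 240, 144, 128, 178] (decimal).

Byte at offset 0: 0xF0 = 11110000 → 4-byte char (#1). Advance 4.
Byte at offset 4: 0x4F = 01001111 → 1-byte char (#2). Advance 1.
Byte at offset 5: 0xDE = 11011110 → 2-byte char (#3). Advance 2.
Byte at offset 7: 0xF3 = 11110011 → 4-byte char (#4). Advance 4.
Byte at offset 11: 0xF3 = 11110011 → 4-byte char (#5). Advance 4.
Byte at offset 15: 0xD4 = 11010100 → 2-byte char (#6). Advance 2.
Byte at offset 17: 0xF0 = 11110000 → 4-byte char (#7). Advance 4.
Byte at offset 21: 0xEA = 11101010 → 3-byte char (#8). Advance 3.
Byte at offset 24: 0xF0 = 11110000 → 4-byte char (#9). Advance 4.
Byte at offset 28: 0xE8 = 11101000 → 3-byte char (#10). Advance 3.
Byte at offset 31: 0xF0 = 11110000 → 4-byte char (#11). Advance 4.
Reached end at offset 35 after 11 code points.

11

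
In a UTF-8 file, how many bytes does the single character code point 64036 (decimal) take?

3

U+FA24 = 0xFA24. UTF-8 uses 1 byte below 0x80, 2 below 0x800, 3 below 0x10000, 4 up to 0x10FFFF. 0xFA24 is in U+0800–U+FFFF → 3 bytes.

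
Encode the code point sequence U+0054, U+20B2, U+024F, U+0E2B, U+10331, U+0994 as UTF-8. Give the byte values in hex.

U+0054: 1-byte form → 54.
U+20B2: 3-byte form → E2 82 B2.
U+024F: 2-byte form → C9 8F.
U+0E2B: 3-byte form → E0 B8 AB.
U+10331: 4-byte form → F0 90 8C B1.
U+0994: 3-byte form → E0 A6 94.
Concatenated (16 bytes): 54 E2 82 B2 C9 8F E0 B8 AB F0 90 8C B1 E0 A6 94.

54 E2 82 B2 C9 8F E0 B8 AB F0 90 8C B1 E0 A6 94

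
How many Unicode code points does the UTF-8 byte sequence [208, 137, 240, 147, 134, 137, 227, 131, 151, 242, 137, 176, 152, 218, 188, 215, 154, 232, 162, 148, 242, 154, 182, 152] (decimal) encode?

Byte at offset 0: 0xD0 = 11010000 → 2-byte char (#1). Advance 2.
Byte at offset 2: 0xF0 = 11110000 → 4-byte char (#2). Advance 4.
Byte at offset 6: 0xE3 = 11100011 → 3-byte char (#3). Advance 3.
Byte at offset 9: 0xF2 = 11110010 → 4-byte char (#4). Advance 4.
Byte at offset 13: 0xDA = 11011010 → 2-byte char (#5). Advance 2.
Byte at offset 15: 0xD7 = 11010111 → 2-byte char (#6). Advance 2.
Byte at offset 17: 0xE8 = 11101000 → 3-byte char (#7). Advance 3.
Byte at offset 20: 0xF2 = 11110010 → 4-byte char (#8). Advance 4.
Reached end at offset 24 after 8 code points.

8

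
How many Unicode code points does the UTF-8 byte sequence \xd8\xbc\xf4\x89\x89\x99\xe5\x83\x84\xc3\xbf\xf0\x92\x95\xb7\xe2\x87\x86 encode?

Byte at offset 0: 0xD8 = 11011000 → 2-byte char (#1). Advance 2.
Byte at offset 2: 0xF4 = 11110100 → 4-byte char (#2). Advance 4.
Byte at offset 6: 0xE5 = 11100101 → 3-byte char (#3). Advance 3.
Byte at offset 9: 0xC3 = 11000011 → 2-byte char (#4). Advance 2.
Byte at offset 11: 0xF0 = 11110000 → 4-byte char (#5). Advance 4.
Byte at offset 15: 0xE2 = 11100010 → 3-byte char (#6). Advance 3.
Reached end at offset 18 after 6 code points.

6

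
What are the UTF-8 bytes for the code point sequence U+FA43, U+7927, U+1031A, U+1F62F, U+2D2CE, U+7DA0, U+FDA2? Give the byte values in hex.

U+FA43: 3-byte form → EF A9 83.
U+7927: 3-byte form → E7 A4 A7.
U+1031A: 4-byte form → F0 90 8C 9A.
U+1F62F: 4-byte form → F0 9F 98 AF.
U+2D2CE: 4-byte form → F0 AD 8B 8E.
U+7DA0: 3-byte form → E7 B6 A0.
U+FDA2: 3-byte form → EF B6 A2.
Concatenated (24 bytes): EF A9 83 E7 A4 A7 F0 90 8C 9A F0 9F 98 AF F0 AD 8B 8E E7 B6 A0 EF B6 A2.

EF A9 83 E7 A4 A7 F0 90 8C 9A F0 9F 98 AF F0 AD 8B 8E E7 B6 A0 EF B6 A2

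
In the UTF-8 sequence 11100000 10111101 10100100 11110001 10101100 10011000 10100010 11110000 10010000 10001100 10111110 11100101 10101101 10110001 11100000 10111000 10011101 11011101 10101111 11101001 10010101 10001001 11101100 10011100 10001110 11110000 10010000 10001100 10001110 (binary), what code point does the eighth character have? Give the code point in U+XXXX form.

Offset 0: leading byte 0xE0 = 11100000 → 3-byte char #1 = E0 BD A4.
Offset 3: leading byte 0xF1 = 11110001 → 4-byte char #2 = F1 AC 98 A2.
Offset 7: leading byte 0xF0 = 11110000 → 4-byte char #3 = F0 90 8C BE.
Offset 11: leading byte 0xE5 = 11100101 → 3-byte char #4 = E5 AD B1.
Offset 14: leading byte 0xE0 = 11100000 → 3-byte char #5 = E0 B8 9D.
Offset 17: leading byte 0xDD = 11011101 → 2-byte char #6 = DD AF.
Offset 19: leading byte 0xE9 = 11101001 → 3-byte char #7 = E9 95 89.
Offset 22: leading byte 0xEC = 11101100 → 3-byte char #8 = EC 9C 8E.
Leading byte 0xEC = 11101100 matches 1110xxxx → 3-byte sequence.
Byte 1: 0xEC = 11101100, payload 1100 (4 bits).
Byte 2: 0x9C = 10011100 (10xxxxxx ✓), payload 011100.
Byte 3: 0x8E = 10001110 (10xxxxxx ✓), payload 001110.
Concatenate: 1100011100001110 = 0xC70E (16 bits → U+C70E).

U+C70E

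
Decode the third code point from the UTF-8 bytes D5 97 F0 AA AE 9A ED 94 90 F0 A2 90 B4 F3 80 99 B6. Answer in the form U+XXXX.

Offset 0: leading byte 0xD5 = 11010101 → 2-byte char #1 = D5 97.
Offset 2: leading byte 0xF0 = 11110000 → 4-byte char #2 = F0 AA AE 9A.
Offset 6: leading byte 0xED = 11101101 → 3-byte char #3 = ED 94 90.
Leading byte 0xED = 11101101 matches 1110xxxx → 3-byte sequence.
Byte 1: 0xED = 11101101, payload 1101 (4 bits).
Byte 2: 0x94 = 10010100 (10xxxxxx ✓), payload 010100.
Byte 3: 0x90 = 10010000 (10xxxxxx ✓), payload 010000.
Concatenate: 1101010100010000 = 0xD510 (16 bits → U+D510).

U+D510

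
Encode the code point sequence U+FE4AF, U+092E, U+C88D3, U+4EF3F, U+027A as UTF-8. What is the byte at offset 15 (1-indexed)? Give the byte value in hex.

0xBF

1-indexed offset 15 is 0-indexed offset 14.
U+FE4AF → 4-byte form F3 BE 92 AF at offsets 0–3.
U+092E → 3-byte form E0 A4 AE at offsets 4–6.
U+C88D3 → 4-byte form F3 88 A3 93 at offsets 7–10.
U+4EF3F → 4-byte form F1 8E BC BF at offsets 11–14.
Offset 14 falls in char 4's range; it's byte 4 of F1 8E BC BF = 0xBF.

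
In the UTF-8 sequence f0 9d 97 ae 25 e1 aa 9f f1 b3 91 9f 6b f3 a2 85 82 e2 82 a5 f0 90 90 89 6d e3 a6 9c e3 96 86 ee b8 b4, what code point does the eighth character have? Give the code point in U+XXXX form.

Offset 0: leading byte 0xF0 = 11110000 → 4-byte char #1 = F0 9D 97 AE.
Offset 4: leading byte 0x25 = 00100101 → 1-byte char #2 = 25.
Offset 5: leading byte 0xE1 = 11100001 → 3-byte char #3 = E1 AA 9F.
Offset 8: leading byte 0xF1 = 11110001 → 4-byte char #4 = F1 B3 91 9F.
Offset 12: leading byte 0x6B = 01101011 → 1-byte char #5 = 6B.
Offset 13: leading byte 0xF3 = 11110011 → 4-byte char #6 = F3 A2 85 82.
Offset 17: leading byte 0xE2 = 11100010 → 3-byte char #7 = E2 82 A5.
Offset 20: leading byte 0xF0 = 11110000 → 4-byte char #8 = F0 90 90 89.
Leading byte 0xF0 = 11110000 matches 11110xxx → 4-byte sequence.
Byte 1: 0xF0 = 11110000, payload 000 (3 bits).
Byte 2: 0x90 = 10010000 (10xxxxxx ✓), payload 010000.
Byte 3: 0x90 = 10010000 (10xxxxxx ✓), payload 010000.
Byte 4: 0x89 = 10001001 (10xxxxxx ✓), payload 001001.
Concatenate: 000010000010000001001 = 0x10409 (21 bits → U+10409).

U+10409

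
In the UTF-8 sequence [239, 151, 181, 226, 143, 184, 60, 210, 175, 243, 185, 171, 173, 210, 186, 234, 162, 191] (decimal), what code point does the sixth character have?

Offset 0: leading byte 0xEF = 11101111 → 3-byte char #1 = EF 97 B5.
Offset 3: leading byte 0xE2 = 11100010 → 3-byte char #2 = E2 8F B8.
Offset 6: leading byte 0x3C = 00111100 → 1-byte char #3 = 3C.
Offset 7: leading byte 0xD2 = 11010010 → 2-byte char #4 = D2 AF.
Offset 9: leading byte 0xF3 = 11110011 → 4-byte char #5 = F3 B9 AB AD.
Offset 13: leading byte 0xD2 = 11010010 → 2-byte char #6 = D2 BA.
Leading byte 0xD2 = 11010010 matches 110xxxxx → 2-byte sequence.
Byte 1: 0xD2 = 11010010, payload 10010 (5 bits).
Byte 2: 0xBA = 10111010 (10xxxxxx ✓), payload 111010.
Concatenate: 10010111010 = 0x4BA (11 bits → U+04BA).

U+04BA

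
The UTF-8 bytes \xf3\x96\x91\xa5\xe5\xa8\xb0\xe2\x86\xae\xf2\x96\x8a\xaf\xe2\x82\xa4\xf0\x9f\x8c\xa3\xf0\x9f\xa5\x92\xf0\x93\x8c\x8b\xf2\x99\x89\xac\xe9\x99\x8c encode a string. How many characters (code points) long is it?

10

Byte at offset 0: 0xF3 = 11110011 → 4-byte char (#1). Advance 4.
Byte at offset 4: 0xE5 = 11100101 → 3-byte char (#2). Advance 3.
Byte at offset 7: 0xE2 = 11100010 → 3-byte char (#3). Advance 3.
Byte at offset 10: 0xF2 = 11110010 → 4-byte char (#4). Advance 4.
Byte at offset 14: 0xE2 = 11100010 → 3-byte char (#5). Advance 3.
Byte at offset 17: 0xF0 = 11110000 → 4-byte char (#6). Advance 4.
Byte at offset 21: 0xF0 = 11110000 → 4-byte char (#7). Advance 4.
Byte at offset 25: 0xF0 = 11110000 → 4-byte char (#8). Advance 4.
Byte at offset 29: 0xF2 = 11110010 → 4-byte char (#9). Advance 4.
Byte at offset 33: 0xE9 = 11101001 → 3-byte char (#10). Advance 3.
Reached end at offset 36 after 10 code points.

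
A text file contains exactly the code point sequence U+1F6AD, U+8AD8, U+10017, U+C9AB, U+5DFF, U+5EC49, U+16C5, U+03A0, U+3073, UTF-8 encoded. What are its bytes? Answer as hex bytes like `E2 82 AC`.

U+1F6AD: 4-byte form → F0 9F 9A AD.
U+8AD8: 3-byte form → E8 AB 98.
U+10017: 4-byte form → F0 90 80 97.
U+C9AB: 3-byte form → EC A6 AB.
U+5DFF: 3-byte form → E5 B7 BF.
U+5EC49: 4-byte form → F1 9E B1 89.
U+16C5: 3-byte form → E1 9B 85.
U+03A0: 2-byte form → CE A0.
U+3073: 3-byte form → E3 81 B3.
Concatenated (29 bytes): F0 9F 9A AD E8 AB 98 F0 90 80 97 EC A6 AB E5 B7 BF F1 9E B1 89 E1 9B 85 CE A0 E3 81 B3.

F0 9F 9A AD E8 AB 98 F0 90 80 97 EC A6 AB E5 B7 BF F1 9E B1 89 E1 9B 85 CE A0 E3 81 B3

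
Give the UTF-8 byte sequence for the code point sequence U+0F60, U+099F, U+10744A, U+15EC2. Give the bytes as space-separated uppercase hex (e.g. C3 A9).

E0 BD A0 E0 A6 9F F4 87 91 8A F0 95 BB 82

U+0F60: 3-byte form → E0 BD A0.
U+099F: 3-byte form → E0 A6 9F.
U+10744A: 4-byte form → F4 87 91 8A.
U+15EC2: 4-byte form → F0 95 BB 82.
Concatenated (14 bytes): E0 BD A0 E0 A6 9F F4 87 91 8A F0 95 BB 82.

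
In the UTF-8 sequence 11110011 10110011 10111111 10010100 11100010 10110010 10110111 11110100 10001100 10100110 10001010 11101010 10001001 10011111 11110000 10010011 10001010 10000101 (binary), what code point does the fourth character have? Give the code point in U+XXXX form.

Offset 0: leading byte 0xF3 = 11110011 → 4-byte char #1 = F3 B3 BF 94.
Offset 4: leading byte 0xE2 = 11100010 → 3-byte char #2 = E2 B2 B7.
Offset 7: leading byte 0xF4 = 11110100 → 4-byte char #3 = F4 8C A6 8A.
Offset 11: leading byte 0xEA = 11101010 → 3-byte char #4 = EA 89 9F.
Leading byte 0xEA = 11101010 matches 1110xxxx → 3-byte sequence.
Byte 1: 0xEA = 11101010, payload 1010 (4 bits).
Byte 2: 0x89 = 10001001 (10xxxxxx ✓), payload 001001.
Byte 3: 0x9F = 10011111 (10xxxxxx ✓), payload 011111.
Concatenate: 1010001001011111 = 0xA25F (16 bits → U+A25F).

U+A25F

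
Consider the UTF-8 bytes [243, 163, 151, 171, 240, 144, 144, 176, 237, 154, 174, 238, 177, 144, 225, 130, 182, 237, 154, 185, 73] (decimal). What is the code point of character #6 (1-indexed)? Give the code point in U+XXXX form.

U+D6B9

Offset 0: leading byte 0xF3 = 11110011 → 4-byte char #1 = F3 A3 97 AB.
Offset 4: leading byte 0xF0 = 11110000 → 4-byte char #2 = F0 90 90 B0.
Offset 8: leading byte 0xED = 11101101 → 3-byte char #3 = ED 9A AE.
Offset 11: leading byte 0xEE = 11101110 → 3-byte char #4 = EE B1 90.
Offset 14: leading byte 0xE1 = 11100001 → 3-byte char #5 = E1 82 B6.
Offset 17: leading byte 0xED = 11101101 → 3-byte char #6 = ED 9A B9.
Leading byte 0xED = 11101101 matches 1110xxxx → 3-byte sequence.
Byte 1: 0xED = 11101101, payload 1101 (4 bits).
Byte 2: 0x9A = 10011010 (10xxxxxx ✓), payload 011010.
Byte 3: 0xB9 = 10111001 (10xxxxxx ✓), payload 111001.
Concatenate: 1101011010111001 = 0xD6B9 (16 bits → U+D6B9).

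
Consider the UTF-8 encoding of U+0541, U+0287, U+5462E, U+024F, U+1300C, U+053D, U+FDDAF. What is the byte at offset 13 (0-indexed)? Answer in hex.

0x8C

U+0541 → 2-byte form D5 81 at offsets 0–1.
U+0287 → 2-byte form CA 87 at offsets 2–3.
U+5462E → 4-byte form F1 94 98 AE at offsets 4–7.
U+024F → 2-byte form C9 8F at offsets 8–9.
U+1300C → 4-byte form F0 93 80 8C at offsets 10–13.
Offset 13 falls in char 5's range; it's byte 4 of F0 93 80 8C = 0x8C.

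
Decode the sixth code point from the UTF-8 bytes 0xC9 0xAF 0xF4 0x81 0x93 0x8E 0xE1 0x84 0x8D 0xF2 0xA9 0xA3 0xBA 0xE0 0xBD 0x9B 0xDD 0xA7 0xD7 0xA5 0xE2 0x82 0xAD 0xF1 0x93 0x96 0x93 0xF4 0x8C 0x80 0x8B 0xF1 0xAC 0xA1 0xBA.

Offset 0: leading byte 0xC9 = 11001001 → 2-byte char #1 = C9 AF.
Offset 2: leading byte 0xF4 = 11110100 → 4-byte char #2 = F4 81 93 8E.
Offset 6: leading byte 0xE1 = 11100001 → 3-byte char #3 = E1 84 8D.
Offset 9: leading byte 0xF2 = 11110010 → 4-byte char #4 = F2 A9 A3 BA.
Offset 13: leading byte 0xE0 = 11100000 → 3-byte char #5 = E0 BD 9B.
Offset 16: leading byte 0xDD = 11011101 → 2-byte char #6 = DD A7.
Leading byte 0xDD = 11011101 matches 110xxxxx → 2-byte sequence.
Byte 1: 0xDD = 11011101, payload 11101 (5 bits).
Byte 2: 0xA7 = 10100111 (10xxxxxx ✓), payload 100111.
Concatenate: 11101100111 = 0x767 (11 bits → U+0767).

U+0767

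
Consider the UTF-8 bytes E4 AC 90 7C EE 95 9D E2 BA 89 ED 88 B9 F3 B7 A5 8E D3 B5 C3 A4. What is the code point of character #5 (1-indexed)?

Offset 0: leading byte 0xE4 = 11100100 → 3-byte char #1 = E4 AC 90.
Offset 3: leading byte 0x7C = 01111100 → 1-byte char #2 = 7C.
Offset 4: leading byte 0xEE = 11101110 → 3-byte char #3 = EE 95 9D.
Offset 7: leading byte 0xE2 = 11100010 → 3-byte char #4 = E2 BA 89.
Offset 10: leading byte 0xED = 11101101 → 3-byte char #5 = ED 88 B9.
Leading byte 0xED = 11101101 matches 1110xxxx → 3-byte sequence.
Byte 1: 0xED = 11101101, payload 1101 (4 bits).
Byte 2: 0x88 = 10001000 (10xxxxxx ✓), payload 001000.
Byte 3: 0xB9 = 10111001 (10xxxxxx ✓), payload 111001.
Concatenate: 1101001000111001 = 0xD239 (16 bits → U+D239).

U+D239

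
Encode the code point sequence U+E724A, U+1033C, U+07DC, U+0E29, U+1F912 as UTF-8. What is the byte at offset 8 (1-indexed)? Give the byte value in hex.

0xBC

1-indexed offset 8 is 0-indexed offset 7.
U+E724A → 4-byte form F3 A7 89 8A at offsets 0–3.
U+1033C → 4-byte form F0 90 8C BC at offsets 4–7.
Offset 7 falls in char 2's range; it's byte 4 of F0 90 8C BC = 0xBC.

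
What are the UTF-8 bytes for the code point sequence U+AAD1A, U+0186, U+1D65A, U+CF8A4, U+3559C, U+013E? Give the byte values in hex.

F2 AA B4 9A C6 86 F0 9D 99 9A F3 8F A2 A4 F0 B5 96 9C C4 BE

U+AAD1A: 4-byte form → F2 AA B4 9A.
U+0186: 2-byte form → C6 86.
U+1D65A: 4-byte form → F0 9D 99 9A.
U+CF8A4: 4-byte form → F3 8F A2 A4.
U+3559C: 4-byte form → F0 B5 96 9C.
U+013E: 2-byte form → C4 BE.
Concatenated (20 bytes): F2 AA B4 9A C6 86 F0 9D 99 9A F3 8F A2 A4 F0 B5 96 9C C4 BE.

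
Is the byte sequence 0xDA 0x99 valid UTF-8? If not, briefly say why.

valid

Leading byte 0xDA = 11011010 → 2-byte form.
Continuation bytes 0x99=10011001 all match 10xxxxxx.
Decoded value 0x699 is ≥ 0x80 (shortest form) and not a surrogate.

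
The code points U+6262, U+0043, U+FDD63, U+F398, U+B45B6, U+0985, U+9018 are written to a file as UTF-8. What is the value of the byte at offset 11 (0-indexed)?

U+6262 → 3-byte form E6 89 A2 at offsets 0–2.
U+0043 → 1-byte form 43 at offsets 3–3.
U+FDD63 → 4-byte form F3 BD B5 A3 at offsets 4–7.
U+F398 → 3-byte form EF 8E 98 at offsets 8–10.
U+B45B6 → 4-byte form F2 B4 96 B6 at offsets 11–14.
Offset 11 falls in char 5's range; it's byte 1 of F2 B4 96 B6 = 0xF2.

0xF2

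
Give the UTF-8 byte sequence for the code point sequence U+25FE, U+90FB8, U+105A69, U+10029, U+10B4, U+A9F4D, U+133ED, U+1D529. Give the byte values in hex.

E2 97 BE F2 90 BE B8 F4 85 A9 A9 F0 90 80 A9 E1 82 B4 F2 A9 BD 8D F0 93 8F AD F0 9D 94 A9

U+25FE: 3-byte form → E2 97 BE.
U+90FB8: 4-byte form → F2 90 BE B8.
U+105A69: 4-byte form → F4 85 A9 A9.
U+10029: 4-byte form → F0 90 80 A9.
U+10B4: 3-byte form → E1 82 B4.
U+A9F4D: 4-byte form → F2 A9 BD 8D.
U+133ED: 4-byte form → F0 93 8F AD.
U+1D529: 4-byte form → F0 9D 94 A9.
Concatenated (30 bytes): E2 97 BE F2 90 BE B8 F4 85 A9 A9 F0 90 80 A9 E1 82 B4 F2 A9 BD 8D F0 93 8F AD F0 9D 94 A9.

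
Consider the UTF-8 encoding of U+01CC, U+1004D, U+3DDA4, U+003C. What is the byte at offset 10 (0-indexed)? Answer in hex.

0x3C

U+01CC → 2-byte form C7 8C at offsets 0–1.
U+1004D → 4-byte form F0 90 81 8D at offsets 2–5.
U+3DDA4 → 4-byte form F0 BD B6 A4 at offsets 6–9.
U+003C → 1-byte form 3C at offsets 10–10.
Offset 10 falls in char 4's range; it's byte 1 of 3C = 0x3C.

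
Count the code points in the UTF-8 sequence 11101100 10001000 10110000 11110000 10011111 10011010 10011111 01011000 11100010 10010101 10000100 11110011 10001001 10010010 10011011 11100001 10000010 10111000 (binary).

Byte at offset 0: 0xEC = 11101100 → 3-byte char (#1). Advance 3.
Byte at offset 3: 0xF0 = 11110000 → 4-byte char (#2). Advance 4.
Byte at offset 7: 0x58 = 01011000 → 1-byte char (#3). Advance 1.
Byte at offset 8: 0xE2 = 11100010 → 3-byte char (#4). Advance 3.
Byte at offset 11: 0xF3 = 11110011 → 4-byte char (#5). Advance 4.
Byte at offset 15: 0xE1 = 11100001 → 3-byte char (#6). Advance 3.
Reached end at offset 18 after 6 code points.

6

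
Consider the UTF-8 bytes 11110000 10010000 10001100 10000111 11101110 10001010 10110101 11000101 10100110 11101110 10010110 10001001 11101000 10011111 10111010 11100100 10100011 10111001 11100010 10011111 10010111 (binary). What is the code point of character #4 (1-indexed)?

Offset 0: leading byte 0xF0 = 11110000 → 4-byte char #1 = F0 90 8C 87.
Offset 4: leading byte 0xEE = 11101110 → 3-byte char #2 = EE 8A B5.
Offset 7: leading byte 0xC5 = 11000101 → 2-byte char #3 = C5 A6.
Offset 9: leading byte 0xEE = 11101110 → 3-byte char #4 = EE 96 89.
Leading byte 0xEE = 11101110 matches 1110xxxx → 3-byte sequence.
Byte 1: 0xEE = 11101110, payload 1110 (4 bits).
Byte 2: 0x96 = 10010110 (10xxxxxx ✓), payload 010110.
Byte 3: 0x89 = 10001001 (10xxxxxx ✓), payload 001001.
Concatenate: 1110010110001001 = 0xE589 (16 bits → U+E589).

U+E589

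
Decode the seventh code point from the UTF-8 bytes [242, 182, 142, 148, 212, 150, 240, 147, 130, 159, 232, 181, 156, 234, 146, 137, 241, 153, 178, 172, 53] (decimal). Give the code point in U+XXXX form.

U+0035

Offset 0: leading byte 0xF2 = 11110010 → 4-byte char #1 = F2 B6 8E 94.
Offset 4: leading byte 0xD4 = 11010100 → 2-byte char #2 = D4 96.
Offset 6: leading byte 0xF0 = 11110000 → 4-byte char #3 = F0 93 82 9F.
Offset 10: leading byte 0xE8 = 11101000 → 3-byte char #4 = E8 B5 9C.
Offset 13: leading byte 0xEA = 11101010 → 3-byte char #5 = EA 92 89.
Offset 16: leading byte 0xF1 = 11110001 → 4-byte char #6 = F1 99 B2 AC.
Offset 20: leading byte 0x35 = 00110101 → 1-byte char #7 = 35.
Leading byte 0x35 = 00110101 matches 0xxxxxxx → 1-byte sequence.
Byte 1: 0x35 = 00110101, payload 0110101 (7 bits).
Concatenate: 0110101 = 0x35 (7 bits → U+0035).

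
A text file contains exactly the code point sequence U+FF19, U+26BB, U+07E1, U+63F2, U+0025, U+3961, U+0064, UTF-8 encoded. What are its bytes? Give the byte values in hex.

U+FF19: 3-byte form → EF BC 99.
U+26BB: 3-byte form → E2 9A BB.
U+07E1: 2-byte form → DF A1.
U+63F2: 3-byte form → E6 8F B2.
U+0025: 1-byte form → 25.
U+3961: 3-byte form → E3 A5 A1.
U+0064: 1-byte form → 64.
Concatenated (16 bytes): EF BC 99 E2 9A BB DF A1 E6 8F B2 25 E3 A5 A1 64.

EF BC 99 E2 9A BB DF A1 E6 8F B2 25 E3 A5 A1 64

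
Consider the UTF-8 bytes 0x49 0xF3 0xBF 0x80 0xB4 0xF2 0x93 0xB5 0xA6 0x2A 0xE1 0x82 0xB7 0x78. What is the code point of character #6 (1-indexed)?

U+0078

Offset 0: leading byte 0x49 = 01001001 → 1-byte char #1 = 49.
Offset 1: leading byte 0xF3 = 11110011 → 4-byte char #2 = F3 BF 80 B4.
Offset 5: leading byte 0xF2 = 11110010 → 4-byte char #3 = F2 93 B5 A6.
Offset 9: leading byte 0x2A = 00101010 → 1-byte char #4 = 2A.
Offset 10: leading byte 0xE1 = 11100001 → 3-byte char #5 = E1 82 B7.
Offset 13: leading byte 0x78 = 01111000 → 1-byte char #6 = 78.
Leading byte 0x78 = 01111000 matches 0xxxxxxx → 1-byte sequence.
Byte 1: 0x78 = 01111000, payload 1111000 (7 bits).
Concatenate: 1111000 = 0x78 (7 bits → U+0078).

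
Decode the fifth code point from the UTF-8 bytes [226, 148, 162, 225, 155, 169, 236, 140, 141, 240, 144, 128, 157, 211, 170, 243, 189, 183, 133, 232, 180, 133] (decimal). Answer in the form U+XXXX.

Offset 0: leading byte 0xE2 = 11100010 → 3-byte char #1 = E2 94 A2.
Offset 3: leading byte 0xE1 = 11100001 → 3-byte char #2 = E1 9B A9.
Offset 6: leading byte 0xEC = 11101100 → 3-byte char #3 = EC 8C 8D.
Offset 9: leading byte 0xF0 = 11110000 → 4-byte char #4 = F0 90 80 9D.
Offset 13: leading byte 0xD3 = 11010011 → 2-byte char #5 = D3 AA.
Leading byte 0xD3 = 11010011 matches 110xxxxx → 2-byte sequence.
Byte 1: 0xD3 = 11010011, payload 10011 (5 bits).
Byte 2: 0xAA = 10101010 (10xxxxxx ✓), payload 101010.
Concatenate: 10011101010 = 0x4EA (11 bits → U+04EA).

U+04EA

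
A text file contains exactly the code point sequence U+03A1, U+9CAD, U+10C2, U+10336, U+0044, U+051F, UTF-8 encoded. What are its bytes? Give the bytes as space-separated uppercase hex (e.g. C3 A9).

U+03A1: 2-byte form → CE A1.
U+9CAD: 3-byte form → E9 B2 AD.
U+10C2: 3-byte form → E1 83 82.
U+10336: 4-byte form → F0 90 8C B6.
U+0044: 1-byte form → 44.
U+051F: 2-byte form → D4 9F.
Concatenated (15 bytes): CE A1 E9 B2 AD E1 83 82 F0 90 8C B6 44 D4 9F.

CE A1 E9 B2 AD E1 83 82 F0 90 8C B6 44 D4 9F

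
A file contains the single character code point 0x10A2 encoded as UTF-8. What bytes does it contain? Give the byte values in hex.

E1 82 A2

U+10A2 = 0x10A2 = 4258 decimal. In range U+0800–U+FFFF → 3-byte form: 1110xxxx 10xxxxxx 10xxxxxx.
Binary (16 bits): 0001000010100010.
Split 4+6+6: 0001 | 000010 | 100010.
Byte 1: 11100001 = 0xE1.
Byte 2: 10000010 = 0x82.
Byte 3: 10100010 = 0xA2.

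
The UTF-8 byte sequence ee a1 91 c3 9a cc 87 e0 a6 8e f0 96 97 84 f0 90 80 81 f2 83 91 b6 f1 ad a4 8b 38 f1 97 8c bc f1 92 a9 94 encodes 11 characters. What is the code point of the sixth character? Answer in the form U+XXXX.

U+10001

Offset 0: leading byte 0xEE = 11101110 → 3-byte char #1 = EE A1 91.
Offset 3: leading byte 0xC3 = 11000011 → 2-byte char #2 = C3 9A.
Offset 5: leading byte 0xCC = 11001100 → 2-byte char #3 = CC 87.
Offset 7: leading byte 0xE0 = 11100000 → 3-byte char #4 = E0 A6 8E.
Offset 10: leading byte 0xF0 = 11110000 → 4-byte char #5 = F0 96 97 84.
Offset 14: leading byte 0xF0 = 11110000 → 4-byte char #6 = F0 90 80 81.
Leading byte 0xF0 = 11110000 matches 11110xxx → 4-byte sequence.
Byte 1: 0xF0 = 11110000, payload 000 (3 bits).
Byte 2: 0x90 = 10010000 (10xxxxxx ✓), payload 010000.
Byte 3: 0x80 = 10000000 (10xxxxxx ✓), payload 000000.
Byte 4: 0x81 = 10000001 (10xxxxxx ✓), payload 000001.
Concatenate: 000010000000000000001 = 0x10001 (21 bits → U+10001).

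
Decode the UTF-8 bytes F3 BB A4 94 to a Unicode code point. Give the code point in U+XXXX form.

U+FB914

Leading byte 0xF3 = 11110011 matches 11110xxx → 4-byte sequence.
Byte 1: 0xF3 = 11110011, payload 011 (3 bits).
Byte 2: 0xBB = 10111011 (10xxxxxx ✓), payload 111011.
Byte 3: 0xA4 = 10100100 (10xxxxxx ✓), payload 100100.
Byte 4: 0x94 = 10010100 (10xxxxxx ✓), payload 010100.
Concatenate: 011111011100100010100 = 0xFB914 (21 bits → U+FB914).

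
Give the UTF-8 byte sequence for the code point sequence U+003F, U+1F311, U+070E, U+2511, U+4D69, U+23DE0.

3F F0 9F 8C 91 DC 8E E2 94 91 E4 B5 A9 F0 A3 B7 A0

U+003F: 1-byte form → 3F.
U+1F311: 4-byte form → F0 9F 8C 91.
U+070E: 2-byte form → DC 8E.
U+2511: 3-byte form → E2 94 91.
U+4D69: 3-byte form → E4 B5 A9.
U+23DE0: 4-byte form → F0 A3 B7 A0.
Concatenated (17 bytes): 3F F0 9F 8C 91 DC 8E E2 94 91 E4 B5 A9 F0 A3 B7 A0.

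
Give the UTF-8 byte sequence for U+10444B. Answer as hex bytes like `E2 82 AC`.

F4 84 91 8B

U+10444B = 0x10444B = 1066059 decimal. In range U+10000–U+10FFFF → 4-byte form: 11110xxx 10xxxxxx 10xxxxxx 10xxxxxx.
Binary (21 bits): 100000100010001001011.
Split 3+6+6+6: 100 | 000100 | 010001 | 001011.
Byte 1: 11110100 = 0xF4.
Byte 2: 10000100 = 0x84.
Byte 3: 10010001 = 0x91.
Byte 4: 10001011 = 0x8B.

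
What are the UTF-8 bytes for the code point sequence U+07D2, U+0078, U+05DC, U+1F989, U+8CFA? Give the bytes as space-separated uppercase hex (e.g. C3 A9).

DF 92 78 D7 9C F0 9F A6 89 E8 B3 BA

U+07D2: 2-byte form → DF 92.
U+0078: 1-byte form → 78.
U+05DC: 2-byte form → D7 9C.
U+1F989: 4-byte form → F0 9F A6 89.
U+8CFA: 3-byte form → E8 B3 BA.
Concatenated (12 bytes): DF 92 78 D7 9C F0 9F A6 89 E8 B3 BA.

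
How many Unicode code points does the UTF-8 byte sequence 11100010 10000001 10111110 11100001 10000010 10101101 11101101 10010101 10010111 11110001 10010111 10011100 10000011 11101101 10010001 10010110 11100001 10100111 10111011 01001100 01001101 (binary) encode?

8

Byte at offset 0: 0xE2 = 11100010 → 3-byte char (#1). Advance 3.
Byte at offset 3: 0xE1 = 11100001 → 3-byte char (#2). Advance 3.
Byte at offset 6: 0xED = 11101101 → 3-byte char (#3). Advance 3.
Byte at offset 9: 0xF1 = 11110001 → 4-byte char (#4). Advance 4.
Byte at offset 13: 0xED = 11101101 → 3-byte char (#5). Advance 3.
Byte at offset 16: 0xE1 = 11100001 → 3-byte char (#6). Advance 3.
Byte at offset 19: 0x4C = 01001100 → 1-byte char (#7). Advance 1.
Byte at offset 20: 0x4D = 01001101 → 1-byte char (#8). Advance 1.
Reached end at offset 21 after 8 code points.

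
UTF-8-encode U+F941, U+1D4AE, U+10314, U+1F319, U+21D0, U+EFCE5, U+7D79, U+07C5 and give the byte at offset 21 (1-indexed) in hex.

0xB3

1-indexed offset 21 is 0-indexed offset 20.
U+F941 → 3-byte form EF A5 81 at offsets 0–2.
U+1D4AE → 4-byte form F0 9D 92 AE at offsets 3–6.
U+10314 → 4-byte form F0 90 8C 94 at offsets 7–10.
U+1F319 → 4-byte form F0 9F 8C 99 at offsets 11–14.
U+21D0 → 3-byte form E2 87 90 at offsets 15–17.
U+EFCE5 → 4-byte form F3 AF B3 A5 at offsets 18–21.
Offset 20 falls in char 6's range; it's byte 3 of F3 AF B3 A5 = 0xB3.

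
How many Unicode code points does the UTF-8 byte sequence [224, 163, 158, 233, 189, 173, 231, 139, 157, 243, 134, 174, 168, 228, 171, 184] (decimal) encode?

Byte at offset 0: 0xE0 = 11100000 → 3-byte char (#1). Advance 3.
Byte at offset 3: 0xE9 = 11101001 → 3-byte char (#2). Advance 3.
Byte at offset 6: 0xE7 = 11100111 → 3-byte char (#3). Advance 3.
Byte at offset 9: 0xF3 = 11110011 → 4-byte char (#4). Advance 4.
Byte at offset 13: 0xE4 = 11100100 → 3-byte char (#5). Advance 3.
Reached end at offset 16 after 5 code points.

5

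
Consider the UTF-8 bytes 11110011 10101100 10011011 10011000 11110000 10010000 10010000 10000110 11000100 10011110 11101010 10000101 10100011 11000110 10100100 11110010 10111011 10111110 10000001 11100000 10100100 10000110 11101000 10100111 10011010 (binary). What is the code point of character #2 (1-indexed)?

U+10406

Offset 0: leading byte 0xF3 = 11110011 → 4-byte char #1 = F3 AC 9B 98.
Offset 4: leading byte 0xF0 = 11110000 → 4-byte char #2 = F0 90 90 86.
Leading byte 0xF0 = 11110000 matches 11110xxx → 4-byte sequence.
Byte 1: 0xF0 = 11110000, payload 000 (3 bits).
Byte 2: 0x90 = 10010000 (10xxxxxx ✓), payload 010000.
Byte 3: 0x90 = 10010000 (10xxxxxx ✓), payload 010000.
Byte 4: 0x86 = 10000110 (10xxxxxx ✓), payload 000110.
Concatenate: 000010000010000000110 = 0x10406 (21 bits → U+10406).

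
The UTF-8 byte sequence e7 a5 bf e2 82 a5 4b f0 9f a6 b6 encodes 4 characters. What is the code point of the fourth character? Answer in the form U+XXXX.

U+1F9B6

Offset 0: leading byte 0xE7 = 11100111 → 3-byte char #1 = E7 A5 BF.
Offset 3: leading byte 0xE2 = 11100010 → 3-byte char #2 = E2 82 A5.
Offset 6: leading byte 0x4B = 01001011 → 1-byte char #3 = 4B.
Offset 7: leading byte 0xF0 = 11110000 → 4-byte char #4 = F0 9F A6 B6.
Leading byte 0xF0 = 11110000 matches 11110xxx → 4-byte sequence.
Byte 1: 0xF0 = 11110000, payload 000 (3 bits).
Byte 2: 0x9F = 10011111 (10xxxxxx ✓), payload 011111.
Byte 3: 0xA6 = 10100110 (10xxxxxx ✓), payload 100110.
Byte 4: 0xB6 = 10110110 (10xxxxxx ✓), payload 110110.
Concatenate: 000011111100110110110 = 0x1F9B6 (21 bits → U+1F9B6).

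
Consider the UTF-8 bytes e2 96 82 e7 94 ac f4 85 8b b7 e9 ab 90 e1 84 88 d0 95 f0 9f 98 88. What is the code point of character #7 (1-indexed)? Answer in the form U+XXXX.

Offset 0: leading byte 0xE2 = 11100010 → 3-byte char #1 = E2 96 82.
Offset 3: leading byte 0xE7 = 11100111 → 3-byte char #2 = E7 94 AC.
Offset 6: leading byte 0xF4 = 11110100 → 4-byte char #3 = F4 85 8B B7.
Offset 10: leading byte 0xE9 = 11101001 → 3-byte char #4 = E9 AB 90.
Offset 13: leading byte 0xE1 = 11100001 → 3-byte char #5 = E1 84 88.
Offset 16: leading byte 0xD0 = 11010000 → 2-byte char #6 = D0 95.
Offset 18: leading byte 0xF0 = 11110000 → 4-byte char #7 = F0 9F 98 88.
Leading byte 0xF0 = 11110000 matches 11110xxx → 4-byte sequence.
Byte 1: 0xF0 = 11110000, payload 000 (3 bits).
Byte 2: 0x9F = 10011111 (10xxxxxx ✓), payload 011111.
Byte 3: 0x98 = 10011000 (10xxxxxx ✓), payload 011000.
Byte 4: 0x88 = 10001000 (10xxxxxx ✓), payload 001000.
Concatenate: 000011111011000001000 = 0x1F608 (21 bits → U+1F608).

U+1F608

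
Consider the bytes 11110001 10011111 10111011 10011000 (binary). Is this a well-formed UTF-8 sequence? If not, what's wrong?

Leading byte 0xF1 = 11110001 → 4-byte form.
Continuation bytes 0x9F=10011111, 0xBB=10111011, 0x98=10011000 all match 10xxxxxx.
Decoded value 0x5FED8 is ≥ 0x10000 (shortest form) and not a surrogate.

valid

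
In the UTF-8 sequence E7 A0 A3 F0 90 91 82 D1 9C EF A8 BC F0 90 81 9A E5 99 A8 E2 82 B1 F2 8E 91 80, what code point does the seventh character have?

U+20B1

Offset 0: leading byte 0xE7 = 11100111 → 3-byte char #1 = E7 A0 A3.
Offset 3: leading byte 0xF0 = 11110000 → 4-byte char #2 = F0 90 91 82.
Offset 7: leading byte 0xD1 = 11010001 → 2-byte char #3 = D1 9C.
Offset 9: leading byte 0xEF = 11101111 → 3-byte char #4 = EF A8 BC.
Offset 12: leading byte 0xF0 = 11110000 → 4-byte char #5 = F0 90 81 9A.
Offset 16: leading byte 0xE5 = 11100101 → 3-byte char #6 = E5 99 A8.
Offset 19: leading byte 0xE2 = 11100010 → 3-byte char #7 = E2 82 B1.
Leading byte 0xE2 = 11100010 matches 1110xxxx → 3-byte sequence.
Byte 1: 0xE2 = 11100010, payload 0010 (4 bits).
Byte 2: 0x82 = 10000010 (10xxxxxx ✓), payload 000010.
Byte 3: 0xB1 = 10110001 (10xxxxxx ✓), payload 110001.
Concatenate: 0010000010110001 = 0x20B1 (16 bits → U+20B1).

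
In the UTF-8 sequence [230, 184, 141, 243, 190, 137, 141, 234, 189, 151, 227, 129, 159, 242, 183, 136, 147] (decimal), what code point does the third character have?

Offset 0: leading byte 0xE6 = 11100110 → 3-byte char #1 = E6 B8 8D.
Offset 3: leading byte 0xF3 = 11110011 → 4-byte char #2 = F3 BE 89 8D.
Offset 7: leading byte 0xEA = 11101010 → 3-byte char #3 = EA BD 97.
Leading byte 0xEA = 11101010 matches 1110xxxx → 3-byte sequence.
Byte 1: 0xEA = 11101010, payload 1010 (4 bits).
Byte 2: 0xBD = 10111101 (10xxxxxx ✓), payload 111101.
Byte 3: 0x97 = 10010111 (10xxxxxx ✓), payload 010111.
Concatenate: 1010111101010111 = 0xAF57 (16 bits → U+AF57).

U+AF57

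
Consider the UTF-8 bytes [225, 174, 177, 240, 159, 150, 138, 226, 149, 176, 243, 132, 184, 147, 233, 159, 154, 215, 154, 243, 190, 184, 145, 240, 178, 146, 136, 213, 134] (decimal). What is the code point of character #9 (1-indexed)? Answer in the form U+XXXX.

U+0546

Offset 0: leading byte 0xE1 = 11100001 → 3-byte char #1 = E1 AE B1.
Offset 3: leading byte 0xF0 = 11110000 → 4-byte char #2 = F0 9F 96 8A.
Offset 7: leading byte 0xE2 = 11100010 → 3-byte char #3 = E2 95 B0.
Offset 10: leading byte 0xF3 = 11110011 → 4-byte char #4 = F3 84 B8 93.
Offset 14: leading byte 0xE9 = 11101001 → 3-byte char #5 = E9 9F 9A.
Offset 17: leading byte 0xD7 = 11010111 → 2-byte char #6 = D7 9A.
Offset 19: leading byte 0xF3 = 11110011 → 4-byte char #7 = F3 BE B8 91.
Offset 23: leading byte 0xF0 = 11110000 → 4-byte char #8 = F0 B2 92 88.
Offset 27: leading byte 0xD5 = 11010101 → 2-byte char #9 = D5 86.
Leading byte 0xD5 = 11010101 matches 110xxxxx → 2-byte sequence.
Byte 1: 0xD5 = 11010101, payload 10101 (5 bits).
Byte 2: 0x86 = 10000110 (10xxxxxx ✓), payload 000110.
Concatenate: 10101000110 = 0x546 (11 bits → U+0546).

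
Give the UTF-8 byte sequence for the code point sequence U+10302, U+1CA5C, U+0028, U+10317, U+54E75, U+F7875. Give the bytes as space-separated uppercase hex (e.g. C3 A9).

U+10302: 4-byte form → F0 90 8C 82.
U+1CA5C: 4-byte form → F0 9C A9 9C.
U+0028: 1-byte form → 28.
U+10317: 4-byte form → F0 90 8C 97.
U+54E75: 4-byte form → F1 94 B9 B5.
U+F7875: 4-byte form → F3 B7 A1 B5.
Concatenated (21 bytes): F0 90 8C 82 F0 9C A9 9C 28 F0 90 8C 97 F1 94 B9 B5 F3 B7 A1 B5.

F0 90 8C 82 F0 9C A9 9C 28 F0 90 8C 97 F1 94 B9 B5 F3 B7 A1 B5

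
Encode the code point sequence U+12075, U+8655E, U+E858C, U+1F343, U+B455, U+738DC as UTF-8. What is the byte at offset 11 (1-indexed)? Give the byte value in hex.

1-indexed offset 11 is 0-indexed offset 10.
U+12075 → 4-byte form F0 92 81 B5 at offsets 0–3.
U+8655E → 4-byte form F2 86 95 9E at offsets 4–7.
U+E858C → 4-byte form F3 A8 96 8C at offsets 8–11.
Offset 10 falls in char 3's range; it's byte 3 of F3 A8 96 8C = 0x96.

0x96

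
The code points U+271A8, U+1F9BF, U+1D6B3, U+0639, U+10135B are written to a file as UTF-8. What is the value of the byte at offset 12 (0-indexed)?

0xD8

U+271A8 → 4-byte form F0 A7 86 A8 at offsets 0–3.
U+1F9BF → 4-byte form F0 9F A6 BF at offsets 4–7.
U+1D6B3 → 4-byte form F0 9D 9A B3 at offsets 8–11.
U+0639 → 2-byte form D8 B9 at offsets 12–13.
Offset 12 falls in char 4's range; it's byte 1 of D8 B9 = 0xD8.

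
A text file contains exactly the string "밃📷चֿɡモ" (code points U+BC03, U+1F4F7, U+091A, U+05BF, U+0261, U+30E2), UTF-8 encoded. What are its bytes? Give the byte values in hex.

U+BC03: 3-byte form → EB B0 83.
U+1F4F7: 4-byte form → F0 9F 93 B7.
U+091A: 3-byte form → E0 A4 9A.
U+05BF: 2-byte form → D6 BF.
U+0261: 2-byte form → C9 A1.
U+30E2: 3-byte form → E3 83 A2.
Concatenated (17 bytes): EB B0 83 F0 9F 93 B7 E0 A4 9A D6 BF C9 A1 E3 83 A2.

EB B0 83 F0 9F 93 B7 E0 A4 9A D6 BF C9 A1 E3 83 A2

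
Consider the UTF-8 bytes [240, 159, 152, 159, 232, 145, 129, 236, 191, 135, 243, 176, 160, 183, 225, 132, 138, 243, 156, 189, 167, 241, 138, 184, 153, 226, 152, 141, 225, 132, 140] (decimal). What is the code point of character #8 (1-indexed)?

Offset 0: leading byte 0xF0 = 11110000 → 4-byte char #1 = F0 9F 98 9F.
Offset 4: leading byte 0xE8 = 11101000 → 3-byte char #2 = E8 91 81.
Offset 7: leading byte 0xEC = 11101100 → 3-byte char #3 = EC BF 87.
Offset 10: leading byte 0xF3 = 11110011 → 4-byte char #4 = F3 B0 A0 B7.
Offset 14: leading byte 0xE1 = 11100001 → 3-byte char #5 = E1 84 8A.
Offset 17: leading byte 0xF3 = 11110011 → 4-byte char #6 = F3 9C BD A7.
Offset 21: leading byte 0xF1 = 11110001 → 4-byte char #7 = F1 8A B8 99.
Offset 25: leading byte 0xE2 = 11100010 → 3-byte char #8 = E2 98 8D.
Leading byte 0xE2 = 11100010 matches 1110xxxx → 3-byte sequence.
Byte 1: 0xE2 = 11100010, payload 0010 (4 bits).
Byte 2: 0x98 = 10011000 (10xxxxxx ✓), payload 011000.
Byte 3: 0x8D = 10001101 (10xxxxxx ✓), payload 001101.
Concatenate: 0010011000001101 = 0x260D (16 bits → U+260D).

U+260D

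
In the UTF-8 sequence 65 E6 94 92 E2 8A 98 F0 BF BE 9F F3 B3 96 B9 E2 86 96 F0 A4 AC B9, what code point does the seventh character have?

U+24B39

Offset 0: leading byte 0x65 = 01100101 → 1-byte char #1 = 65.
Offset 1: leading byte 0xE6 = 11100110 → 3-byte char #2 = E6 94 92.
Offset 4: leading byte 0xE2 = 11100010 → 3-byte char #3 = E2 8A 98.
Offset 7: leading byte 0xF0 = 11110000 → 4-byte char #4 = F0 BF BE 9F.
Offset 11: leading byte 0xF3 = 11110011 → 4-byte char #5 = F3 B3 96 B9.
Offset 15: leading byte 0xE2 = 11100010 → 3-byte char #6 = E2 86 96.
Offset 18: leading byte 0xF0 = 11110000 → 4-byte char #7 = F0 A4 AC B9.
Leading byte 0xF0 = 11110000 matches 11110xxx → 4-byte sequence.
Byte 1: 0xF0 = 11110000, payload 000 (3 bits).
Byte 2: 0xA4 = 10100100 (10xxxxxx ✓), payload 100100.
Byte 3: 0xAC = 10101100 (10xxxxxx ✓), payload 101100.
Byte 4: 0xB9 = 10111001 (10xxxxxx ✓), payload 111001.
Concatenate: 000100100101100111001 = 0x24B39 (21 bits → U+24B39).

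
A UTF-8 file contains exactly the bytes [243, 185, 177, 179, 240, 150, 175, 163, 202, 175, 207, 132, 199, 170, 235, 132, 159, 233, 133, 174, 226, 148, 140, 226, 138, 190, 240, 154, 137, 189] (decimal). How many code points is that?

10

Byte at offset 0: 0xF3 = 11110011 → 4-byte char (#1). Advance 4.
Byte at offset 4: 0xF0 = 11110000 → 4-byte char (#2). Advance 4.
Byte at offset 8: 0xCA = 11001010 → 2-byte char (#3). Advance 2.
Byte at offset 10: 0xCF = 11001111 → 2-byte char (#4). Advance 2.
Byte at offset 12: 0xC7 = 11000111 → 2-byte char (#5). Advance 2.
Byte at offset 14: 0xEB = 11101011 → 3-byte char (#6). Advance 3.
Byte at offset 17: 0xE9 = 11101001 → 3-byte char (#7). Advance 3.
Byte at offset 20: 0xE2 = 11100010 → 3-byte char (#8). Advance 3.
Byte at offset 23: 0xE2 = 11100010 → 3-byte char (#9). Advance 3.
Byte at offset 26: 0xF0 = 11110000 → 4-byte char (#10). Advance 4.
Reached end at offset 30 after 10 code points.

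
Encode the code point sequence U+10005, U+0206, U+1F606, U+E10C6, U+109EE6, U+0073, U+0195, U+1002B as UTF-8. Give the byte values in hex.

F0 90 80 85 C8 86 F0 9F 98 86 F3 A1 83 86 F4 89 BB A6 73 C6 95 F0 90 80 AB

U+10005: 4-byte form → F0 90 80 85.
U+0206: 2-byte form → C8 86.
U+1F606: 4-byte form → F0 9F 98 86.
U+E10C6: 4-byte form → F3 A1 83 86.
U+109EE6: 4-byte form → F4 89 BB A6.
U+0073: 1-byte form → 73.
U+0195: 2-byte form → C6 95.
U+1002B: 4-byte form → F0 90 80 AB.
Concatenated (25 bytes): F0 90 80 85 C8 86 F0 9F 98 86 F3 A1 83 86 F4 89 BB A6 73 C6 95 F0 90 80 AB.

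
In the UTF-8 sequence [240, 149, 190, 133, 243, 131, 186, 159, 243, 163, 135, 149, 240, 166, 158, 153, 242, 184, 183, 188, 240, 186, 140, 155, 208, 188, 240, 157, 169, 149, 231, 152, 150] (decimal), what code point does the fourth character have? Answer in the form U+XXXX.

U+26799

Offset 0: leading byte 0xF0 = 11110000 → 4-byte char #1 = F0 95 BE 85.
Offset 4: leading byte 0xF3 = 11110011 → 4-byte char #2 = F3 83 BA 9F.
Offset 8: leading byte 0xF3 = 11110011 → 4-byte char #3 = F3 A3 87 95.
Offset 12: leading byte 0xF0 = 11110000 → 4-byte char #4 = F0 A6 9E 99.
Leading byte 0xF0 = 11110000 matches 11110xxx → 4-byte sequence.
Byte 1: 0xF0 = 11110000, payload 000 (3 bits).
Byte 2: 0xA6 = 10100110 (10xxxxxx ✓), payload 100110.
Byte 3: 0x9E = 10011110 (10xxxxxx ✓), payload 011110.
Byte 4: 0x99 = 10011001 (10xxxxxx ✓), payload 011001.
Concatenate: 000100110011110011001 = 0x26799 (21 bits → U+26799).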